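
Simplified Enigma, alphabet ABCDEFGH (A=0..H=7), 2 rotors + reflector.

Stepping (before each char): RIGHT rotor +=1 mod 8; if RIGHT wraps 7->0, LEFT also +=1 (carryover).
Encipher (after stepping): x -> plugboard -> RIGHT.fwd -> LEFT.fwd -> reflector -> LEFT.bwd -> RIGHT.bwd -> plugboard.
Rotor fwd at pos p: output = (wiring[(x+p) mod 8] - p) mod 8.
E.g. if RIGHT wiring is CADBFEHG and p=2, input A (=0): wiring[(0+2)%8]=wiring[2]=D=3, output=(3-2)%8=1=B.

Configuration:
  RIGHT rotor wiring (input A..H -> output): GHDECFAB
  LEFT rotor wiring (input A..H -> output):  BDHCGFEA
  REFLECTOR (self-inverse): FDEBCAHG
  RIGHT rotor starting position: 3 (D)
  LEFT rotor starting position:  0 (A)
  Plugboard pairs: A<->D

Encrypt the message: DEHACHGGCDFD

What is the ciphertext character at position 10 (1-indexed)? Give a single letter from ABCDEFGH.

Char 1 ('D'): step: R->4, L=0; D->plug->A->R->G->L->E->refl->C->L'->D->R'->F->plug->F
Char 2 ('E'): step: R->5, L=0; E->plug->E->R->C->L->H->refl->G->L'->E->R'->C->plug->C
Char 3 ('H'): step: R->6, L=0; H->plug->H->R->H->L->A->refl->F->L'->F->R'->E->plug->E
Char 4 ('A'): step: R->7, L=0; A->plug->D->R->E->L->G->refl->H->L'->C->R'->A->plug->D
Char 5 ('C'): step: R->0, L->1 (L advanced); C->plug->C->R->D->L->F->refl->A->L'->H->R'->B->plug->B
Char 6 ('H'): step: R->1, L=1; H->plug->H->R->F->L->D->refl->B->L'->C->R'->B->plug->B
Char 7 ('G'): step: R->2, L=1; G->plug->G->R->E->L->E->refl->C->L'->A->R'->C->plug->C
Char 8 ('G'): step: R->3, L=1; G->plug->G->R->E->L->E->refl->C->L'->A->R'->H->plug->H
Char 9 ('C'): step: R->4, L=1; C->plug->C->R->E->L->E->refl->C->L'->A->R'->H->plug->H
Char 10 ('D'): step: R->5, L=1; D->plug->A->R->A->L->C->refl->E->L'->E->R'->C->plug->C

C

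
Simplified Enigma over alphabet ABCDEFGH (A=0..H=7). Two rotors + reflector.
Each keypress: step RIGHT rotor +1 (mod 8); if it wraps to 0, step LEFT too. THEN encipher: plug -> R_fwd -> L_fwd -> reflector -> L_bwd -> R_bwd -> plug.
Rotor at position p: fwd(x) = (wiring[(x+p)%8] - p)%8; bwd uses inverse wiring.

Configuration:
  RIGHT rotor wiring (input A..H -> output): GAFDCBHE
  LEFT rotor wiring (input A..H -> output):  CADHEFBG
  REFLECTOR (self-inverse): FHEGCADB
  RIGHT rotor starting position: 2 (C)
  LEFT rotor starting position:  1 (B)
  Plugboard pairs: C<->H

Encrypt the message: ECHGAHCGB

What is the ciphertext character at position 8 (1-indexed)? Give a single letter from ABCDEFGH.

Char 1 ('E'): step: R->3, L=1; E->plug->E->R->B->L->C->refl->E->L'->E->R'->D->plug->D
Char 2 ('C'): step: R->4, L=1; C->plug->H->R->H->L->B->refl->H->L'->A->R'->D->plug->D
Char 3 ('H'): step: R->5, L=1; H->plug->C->R->H->L->B->refl->H->L'->A->R'->F->plug->F
Char 4 ('G'): step: R->6, L=1; G->plug->G->R->E->L->E->refl->C->L'->B->R'->A->plug->A
Char 5 ('A'): step: R->7, L=1; A->plug->A->R->F->L->A->refl->F->L'->G->R'->D->plug->D
Char 6 ('H'): step: R->0, L->2 (L advanced); H->plug->C->R->F->L->E->refl->C->L'->C->R'->E->plug->E
Char 7 ('C'): step: R->1, L=2; C->plug->H->R->F->L->E->refl->C->L'->C->R'->C->plug->H
Char 8 ('G'): step: R->2, L=2; G->plug->G->R->E->L->H->refl->B->L'->A->R'->C->plug->H

H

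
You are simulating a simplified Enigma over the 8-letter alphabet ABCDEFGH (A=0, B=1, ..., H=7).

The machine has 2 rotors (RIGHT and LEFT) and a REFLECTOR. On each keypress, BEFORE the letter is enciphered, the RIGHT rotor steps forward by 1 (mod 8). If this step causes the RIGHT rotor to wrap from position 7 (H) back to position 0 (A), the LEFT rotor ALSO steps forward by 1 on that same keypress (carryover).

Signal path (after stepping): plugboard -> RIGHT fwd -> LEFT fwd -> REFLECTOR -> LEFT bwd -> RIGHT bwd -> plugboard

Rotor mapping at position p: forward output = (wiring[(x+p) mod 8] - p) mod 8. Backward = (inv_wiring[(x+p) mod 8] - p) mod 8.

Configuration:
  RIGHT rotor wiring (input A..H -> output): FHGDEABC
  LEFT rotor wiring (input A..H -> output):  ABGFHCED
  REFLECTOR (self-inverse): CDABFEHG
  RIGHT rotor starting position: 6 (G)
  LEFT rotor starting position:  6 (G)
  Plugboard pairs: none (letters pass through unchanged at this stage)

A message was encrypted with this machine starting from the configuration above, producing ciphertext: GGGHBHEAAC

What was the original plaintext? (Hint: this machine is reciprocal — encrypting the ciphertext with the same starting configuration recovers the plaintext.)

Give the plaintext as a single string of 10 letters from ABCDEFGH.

Char 1 ('G'): step: R->7, L=6; G->plug->G->R->B->L->F->refl->E->L'->H->R'->D->plug->D
Char 2 ('G'): step: R->0, L->7 (L advanced); G->plug->G->R->B->L->B->refl->D->L'->G->R'->C->plug->C
Char 3 ('G'): step: R->1, L=7; G->plug->G->R->B->L->B->refl->D->L'->G->R'->A->plug->A
Char 4 ('H'): step: R->2, L=7; H->plug->H->R->F->L->A->refl->C->L'->C->R'->C->plug->C
Char 5 ('B'): step: R->3, L=7; B->plug->B->R->B->L->B->refl->D->L'->G->R'->D->plug->D
Char 6 ('H'): step: R->4, L=7; H->plug->H->R->H->L->F->refl->E->L'->A->R'->A->plug->A
Char 7 ('E'): step: R->5, L=7; E->plug->E->R->C->L->C->refl->A->L'->F->R'->C->plug->C
Char 8 ('A'): step: R->6, L=7; A->plug->A->R->D->L->H->refl->G->L'->E->R'->B->plug->B
Char 9 ('A'): step: R->7, L=7; A->plug->A->R->D->L->H->refl->G->L'->E->R'->E->plug->E
Char 10 ('C'): step: R->0, L->0 (L advanced); C->plug->C->R->G->L->E->refl->F->L'->D->R'->D->plug->D

Answer: DCACDACBED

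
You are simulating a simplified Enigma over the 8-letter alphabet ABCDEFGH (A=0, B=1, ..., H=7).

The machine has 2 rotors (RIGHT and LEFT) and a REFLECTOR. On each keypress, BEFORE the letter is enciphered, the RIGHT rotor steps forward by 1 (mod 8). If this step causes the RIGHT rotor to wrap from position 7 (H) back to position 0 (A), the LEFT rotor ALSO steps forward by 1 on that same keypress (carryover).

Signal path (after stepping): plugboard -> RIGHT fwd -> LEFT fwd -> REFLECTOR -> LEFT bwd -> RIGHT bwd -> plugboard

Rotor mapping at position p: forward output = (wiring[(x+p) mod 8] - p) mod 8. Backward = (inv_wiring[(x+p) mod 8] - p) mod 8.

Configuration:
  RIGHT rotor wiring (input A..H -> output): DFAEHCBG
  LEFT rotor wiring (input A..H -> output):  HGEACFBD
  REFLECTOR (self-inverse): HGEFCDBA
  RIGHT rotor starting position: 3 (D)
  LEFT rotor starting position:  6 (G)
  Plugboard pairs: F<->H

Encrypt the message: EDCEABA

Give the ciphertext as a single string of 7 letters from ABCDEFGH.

Answer: AAHCBHH

Derivation:
Char 1 ('E'): step: R->4, L=6; E->plug->E->R->H->L->H->refl->A->L'->D->R'->A->plug->A
Char 2 ('D'): step: R->5, L=6; D->plug->D->R->G->L->E->refl->C->L'->F->R'->A->plug->A
Char 3 ('C'): step: R->6, L=6; C->plug->C->R->F->L->C->refl->E->L'->G->R'->F->plug->H
Char 4 ('E'): step: R->7, L=6; E->plug->E->R->F->L->C->refl->E->L'->G->R'->C->plug->C
Char 5 ('A'): step: R->0, L->7 (L advanced); A->plug->A->R->D->L->F->refl->D->L'->F->R'->B->plug->B
Char 6 ('B'): step: R->1, L=7; B->plug->B->R->H->L->C->refl->E->L'->A->R'->F->plug->H
Char 7 ('A'): step: R->2, L=7; A->plug->A->R->G->L->G->refl->B->L'->E->R'->F->plug->H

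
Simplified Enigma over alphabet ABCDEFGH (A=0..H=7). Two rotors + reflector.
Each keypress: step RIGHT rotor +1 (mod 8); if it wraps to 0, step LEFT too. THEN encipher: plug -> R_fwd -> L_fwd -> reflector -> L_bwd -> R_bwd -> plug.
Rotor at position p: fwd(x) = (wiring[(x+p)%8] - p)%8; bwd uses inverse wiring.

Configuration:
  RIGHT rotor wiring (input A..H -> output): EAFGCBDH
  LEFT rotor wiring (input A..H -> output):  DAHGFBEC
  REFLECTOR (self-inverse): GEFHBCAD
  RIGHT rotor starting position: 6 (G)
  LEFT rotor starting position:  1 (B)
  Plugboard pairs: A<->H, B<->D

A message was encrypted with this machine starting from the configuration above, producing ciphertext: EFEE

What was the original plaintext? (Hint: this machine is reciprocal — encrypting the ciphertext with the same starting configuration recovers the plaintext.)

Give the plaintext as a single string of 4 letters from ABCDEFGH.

Char 1 ('E'): step: R->7, L=1; E->plug->E->R->H->L->C->refl->F->L'->C->R'->G->plug->G
Char 2 ('F'): step: R->0, L->2 (L advanced); F->plug->F->R->B->L->E->refl->B->L'->G->R'->D->plug->B
Char 3 ('E'): step: R->1, L=2; E->plug->E->R->A->L->F->refl->C->L'->E->R'->B->plug->D
Char 4 ('E'): step: R->2, L=2; E->plug->E->R->B->L->E->refl->B->L'->G->R'->H->plug->A

Answer: GBDA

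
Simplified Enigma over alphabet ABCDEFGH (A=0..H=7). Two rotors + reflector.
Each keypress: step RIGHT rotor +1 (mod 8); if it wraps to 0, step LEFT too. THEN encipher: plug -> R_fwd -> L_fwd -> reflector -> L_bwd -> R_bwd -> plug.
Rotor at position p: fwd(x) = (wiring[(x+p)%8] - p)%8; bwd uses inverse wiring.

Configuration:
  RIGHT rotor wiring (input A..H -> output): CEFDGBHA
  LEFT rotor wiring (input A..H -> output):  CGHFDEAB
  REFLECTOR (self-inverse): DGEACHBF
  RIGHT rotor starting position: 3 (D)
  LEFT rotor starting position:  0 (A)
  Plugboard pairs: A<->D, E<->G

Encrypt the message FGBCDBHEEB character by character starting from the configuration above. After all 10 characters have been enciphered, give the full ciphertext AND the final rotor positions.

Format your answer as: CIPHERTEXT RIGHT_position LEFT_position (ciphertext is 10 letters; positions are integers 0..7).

Char 1 ('F'): step: R->4, L=0; F->plug->F->R->A->L->C->refl->E->L'->F->R'->B->plug->B
Char 2 ('G'): step: R->5, L=0; G->plug->E->R->H->L->B->refl->G->L'->B->R'->H->plug->H
Char 3 ('B'): step: R->6, L=0; B->plug->B->R->C->L->H->refl->F->L'->D->R'->H->plug->H
Char 4 ('C'): step: R->7, L=0; C->plug->C->R->F->L->E->refl->C->L'->A->R'->H->plug->H
Char 5 ('D'): step: R->0, L->1 (L advanced); D->plug->A->R->C->L->E->refl->C->L'->D->R'->D->plug->A
Char 6 ('B'): step: R->1, L=1; B->plug->B->R->E->L->D->refl->A->L'->G->R'->F->plug->F
Char 7 ('H'): step: R->2, L=1; H->plug->H->R->C->L->E->refl->C->L'->D->R'->A->plug->D
Char 8 ('E'): step: R->3, L=1; E->plug->G->R->B->L->G->refl->B->L'->H->R'->F->plug->F
Char 9 ('E'): step: R->4, L=1; E->plug->G->R->B->L->G->refl->B->L'->H->R'->H->plug->H
Char 10 ('B'): step: R->5, L=1; B->plug->B->R->C->L->E->refl->C->L'->D->R'->C->plug->C
Final: ciphertext=BHHHAFDFHC, RIGHT=5, LEFT=1

Answer: BHHHAFDFHC 5 1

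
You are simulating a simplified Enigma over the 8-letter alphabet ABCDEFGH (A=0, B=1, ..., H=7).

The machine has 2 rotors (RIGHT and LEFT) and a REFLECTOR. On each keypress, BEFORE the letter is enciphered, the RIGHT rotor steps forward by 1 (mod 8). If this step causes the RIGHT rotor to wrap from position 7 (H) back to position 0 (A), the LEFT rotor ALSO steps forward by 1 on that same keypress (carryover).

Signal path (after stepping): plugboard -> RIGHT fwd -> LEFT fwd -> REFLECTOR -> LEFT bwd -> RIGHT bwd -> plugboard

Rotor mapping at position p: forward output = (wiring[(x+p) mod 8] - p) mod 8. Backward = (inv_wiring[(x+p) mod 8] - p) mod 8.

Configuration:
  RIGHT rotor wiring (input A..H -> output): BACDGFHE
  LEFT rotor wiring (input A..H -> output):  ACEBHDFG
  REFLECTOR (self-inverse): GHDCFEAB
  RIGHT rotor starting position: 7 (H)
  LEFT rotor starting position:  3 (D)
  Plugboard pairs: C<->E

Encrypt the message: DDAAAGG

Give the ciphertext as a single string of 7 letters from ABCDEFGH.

Char 1 ('D'): step: R->0, L->4 (L advanced); D->plug->D->R->D->L->C->refl->D->L'->A->R'->B->plug->B
Char 2 ('D'): step: R->1, L=4; D->plug->D->R->F->L->G->refl->A->L'->G->R'->F->plug->F
Char 3 ('A'): step: R->2, L=4; A->plug->A->R->A->L->D->refl->C->L'->D->R'->D->plug->D
Char 4 ('A'): step: R->3, L=4; A->plug->A->R->A->L->D->refl->C->L'->D->R'->B->plug->B
Char 5 ('A'): step: R->4, L=4; A->plug->A->R->C->L->B->refl->H->L'->B->R'->B->plug->B
Char 6 ('G'): step: R->5, L=4; G->plug->G->R->G->L->A->refl->G->L'->F->R'->F->plug->F
Char 7 ('G'): step: R->6, L=4; G->plug->G->R->A->L->D->refl->C->L'->D->R'->C->plug->E

Answer: BFDBBFE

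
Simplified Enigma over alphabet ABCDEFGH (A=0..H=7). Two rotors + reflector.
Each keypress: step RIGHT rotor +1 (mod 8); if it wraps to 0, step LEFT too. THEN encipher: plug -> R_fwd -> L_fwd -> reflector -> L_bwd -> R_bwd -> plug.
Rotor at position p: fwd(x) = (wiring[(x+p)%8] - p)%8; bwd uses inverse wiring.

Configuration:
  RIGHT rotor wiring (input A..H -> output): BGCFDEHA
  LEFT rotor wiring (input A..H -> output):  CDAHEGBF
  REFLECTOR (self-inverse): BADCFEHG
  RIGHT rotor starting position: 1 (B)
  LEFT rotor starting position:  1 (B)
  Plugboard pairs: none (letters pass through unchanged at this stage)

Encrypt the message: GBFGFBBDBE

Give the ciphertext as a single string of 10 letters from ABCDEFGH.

Answer: EGHCGAGACA

Derivation:
Char 1 ('G'): step: R->2, L=1; G->plug->G->R->H->L->B->refl->A->L'->F->R'->E->plug->E
Char 2 ('B'): step: R->3, L=1; B->plug->B->R->A->L->C->refl->D->L'->D->R'->G->plug->G
Char 3 ('F'): step: R->4, L=1; F->plug->F->R->C->L->G->refl->H->L'->B->R'->H->plug->H
Char 4 ('G'): step: R->5, L=1; G->plug->G->R->A->L->C->refl->D->L'->D->R'->C->plug->C
Char 5 ('F'): step: R->6, L=1; F->plug->F->R->H->L->B->refl->A->L'->F->R'->G->plug->G
Char 6 ('B'): step: R->7, L=1; B->plug->B->R->C->L->G->refl->H->L'->B->R'->A->plug->A
Char 7 ('B'): step: R->0, L->2 (L advanced); B->plug->B->R->G->L->A->refl->B->L'->H->R'->G->plug->G
Char 8 ('D'): step: R->1, L=2; D->plug->D->R->C->L->C->refl->D->L'->F->R'->A->plug->A
Char 9 ('B'): step: R->2, L=2; B->plug->B->R->D->L->E->refl->F->L'->B->R'->C->plug->C
Char 10 ('E'): step: R->3, L=2; E->plug->E->R->F->L->D->refl->C->L'->C->R'->A->plug->A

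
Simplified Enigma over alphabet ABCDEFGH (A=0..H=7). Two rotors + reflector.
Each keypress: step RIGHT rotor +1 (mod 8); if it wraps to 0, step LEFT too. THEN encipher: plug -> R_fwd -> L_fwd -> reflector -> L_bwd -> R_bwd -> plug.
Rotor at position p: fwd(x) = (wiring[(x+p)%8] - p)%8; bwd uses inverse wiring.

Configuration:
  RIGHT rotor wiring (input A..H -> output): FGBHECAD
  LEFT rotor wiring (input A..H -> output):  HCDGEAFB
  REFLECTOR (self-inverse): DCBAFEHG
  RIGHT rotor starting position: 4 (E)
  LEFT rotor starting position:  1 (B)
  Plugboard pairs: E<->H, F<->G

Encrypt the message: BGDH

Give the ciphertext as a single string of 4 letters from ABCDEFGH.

Char 1 ('B'): step: R->5, L=1; B->plug->B->R->D->L->D->refl->A->L'->G->R'->C->plug->C
Char 2 ('G'): step: R->6, L=1; G->plug->F->R->B->L->C->refl->B->L'->A->R'->D->plug->D
Char 3 ('D'): step: R->7, L=1; D->plug->D->R->C->L->F->refl->E->L'->F->R'->F->plug->G
Char 4 ('H'): step: R->0, L->2 (L advanced); H->plug->E->R->E->L->D->refl->A->L'->H->R'->D->plug->D

Answer: CDGD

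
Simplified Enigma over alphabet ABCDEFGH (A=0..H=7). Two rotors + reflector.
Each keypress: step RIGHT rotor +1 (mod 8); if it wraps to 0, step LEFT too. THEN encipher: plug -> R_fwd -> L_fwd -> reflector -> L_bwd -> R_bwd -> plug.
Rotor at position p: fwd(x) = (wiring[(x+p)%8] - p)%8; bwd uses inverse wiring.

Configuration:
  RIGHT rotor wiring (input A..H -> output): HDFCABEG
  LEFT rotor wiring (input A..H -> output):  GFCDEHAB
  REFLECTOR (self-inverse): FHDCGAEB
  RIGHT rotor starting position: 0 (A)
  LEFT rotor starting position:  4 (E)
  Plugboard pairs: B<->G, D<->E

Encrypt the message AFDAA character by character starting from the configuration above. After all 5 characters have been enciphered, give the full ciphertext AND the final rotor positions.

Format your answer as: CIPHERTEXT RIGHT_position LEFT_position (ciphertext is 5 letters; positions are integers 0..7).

Char 1 ('A'): step: R->1, L=4; A->plug->A->R->C->L->E->refl->G->L'->G->R'->H->plug->H
Char 2 ('F'): step: R->2, L=4; F->plug->F->R->E->L->C->refl->D->L'->B->R'->H->plug->H
Char 3 ('D'): step: R->3, L=4; D->plug->E->R->D->L->F->refl->A->L'->A->R'->G->plug->B
Char 4 ('A'): step: R->4, L=4; A->plug->A->R->E->L->C->refl->D->L'->B->R'->G->plug->B
Char 5 ('A'): step: R->5, L=4; A->plug->A->R->E->L->C->refl->D->L'->B->R'->C->plug->C
Final: ciphertext=HHBBC, RIGHT=5, LEFT=4

Answer: HHBBC 5 4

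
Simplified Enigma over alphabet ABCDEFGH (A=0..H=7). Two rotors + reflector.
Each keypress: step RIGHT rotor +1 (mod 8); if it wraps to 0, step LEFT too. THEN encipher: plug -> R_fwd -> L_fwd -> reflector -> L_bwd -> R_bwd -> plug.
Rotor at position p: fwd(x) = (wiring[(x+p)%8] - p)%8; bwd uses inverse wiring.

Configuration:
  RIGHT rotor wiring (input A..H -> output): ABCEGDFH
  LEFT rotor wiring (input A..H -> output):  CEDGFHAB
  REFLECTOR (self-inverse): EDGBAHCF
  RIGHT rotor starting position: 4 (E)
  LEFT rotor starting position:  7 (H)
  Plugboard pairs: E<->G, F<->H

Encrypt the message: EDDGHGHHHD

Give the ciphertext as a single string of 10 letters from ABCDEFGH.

Answer: FHFBDAGGGE

Derivation:
Char 1 ('E'): step: R->5, L=7; E->plug->G->R->H->L->B->refl->D->L'->B->R'->H->plug->F
Char 2 ('D'): step: R->6, L=7; D->plug->D->R->D->L->E->refl->A->L'->G->R'->F->plug->H
Char 3 ('D'): step: R->7, L=7; D->plug->D->R->D->L->E->refl->A->L'->G->R'->H->plug->F
Char 4 ('G'): step: R->0, L->0 (L advanced); G->plug->E->R->G->L->A->refl->E->L'->B->R'->B->plug->B
Char 5 ('H'): step: R->1, L=0; H->plug->F->R->E->L->F->refl->H->L'->F->R'->D->plug->D
Char 6 ('G'): step: R->2, L=0; G->plug->E->R->D->L->G->refl->C->L'->A->R'->A->plug->A
Char 7 ('H'): step: R->3, L=0; H->plug->F->R->F->L->H->refl->F->L'->E->R'->E->plug->G
Char 8 ('H'): step: R->4, L=0; H->plug->F->R->F->L->H->refl->F->L'->E->R'->E->plug->G
Char 9 ('H'): step: R->5, L=0; H->plug->F->R->F->L->H->refl->F->L'->E->R'->E->plug->G
Char 10 ('D'): step: R->6, L=0; D->plug->D->R->D->L->G->refl->C->L'->A->R'->G->plug->E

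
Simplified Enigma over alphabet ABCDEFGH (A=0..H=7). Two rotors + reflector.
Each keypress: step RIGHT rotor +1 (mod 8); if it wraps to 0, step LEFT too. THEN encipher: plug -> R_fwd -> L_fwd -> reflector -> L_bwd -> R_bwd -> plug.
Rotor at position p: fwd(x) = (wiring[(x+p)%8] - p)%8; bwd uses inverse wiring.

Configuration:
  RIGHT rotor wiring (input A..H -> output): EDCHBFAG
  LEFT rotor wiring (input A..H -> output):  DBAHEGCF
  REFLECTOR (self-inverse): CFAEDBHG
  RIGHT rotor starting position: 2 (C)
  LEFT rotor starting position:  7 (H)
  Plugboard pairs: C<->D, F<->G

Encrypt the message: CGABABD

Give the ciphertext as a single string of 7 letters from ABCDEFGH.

Char 1 ('C'): step: R->3, L=7; C->plug->D->R->F->L->F->refl->B->L'->D->R'->E->plug->E
Char 2 ('G'): step: R->4, L=7; G->plug->F->R->H->L->D->refl->E->L'->B->R'->B->plug->B
Char 3 ('A'): step: R->5, L=7; A->plug->A->R->A->L->G->refl->H->L'->G->R'->E->plug->E
Char 4 ('B'): step: R->6, L=7; B->plug->B->R->A->L->G->refl->H->L'->G->R'->C->plug->D
Char 5 ('A'): step: R->7, L=7; A->plug->A->R->H->L->D->refl->E->L'->B->R'->H->plug->H
Char 6 ('B'): step: R->0, L->0 (L advanced); B->plug->B->R->D->L->H->refl->G->L'->F->R'->F->plug->G
Char 7 ('D'): step: R->1, L=0; D->plug->C->R->G->L->C->refl->A->L'->C->R'->A->plug->A

Answer: EBEDHGA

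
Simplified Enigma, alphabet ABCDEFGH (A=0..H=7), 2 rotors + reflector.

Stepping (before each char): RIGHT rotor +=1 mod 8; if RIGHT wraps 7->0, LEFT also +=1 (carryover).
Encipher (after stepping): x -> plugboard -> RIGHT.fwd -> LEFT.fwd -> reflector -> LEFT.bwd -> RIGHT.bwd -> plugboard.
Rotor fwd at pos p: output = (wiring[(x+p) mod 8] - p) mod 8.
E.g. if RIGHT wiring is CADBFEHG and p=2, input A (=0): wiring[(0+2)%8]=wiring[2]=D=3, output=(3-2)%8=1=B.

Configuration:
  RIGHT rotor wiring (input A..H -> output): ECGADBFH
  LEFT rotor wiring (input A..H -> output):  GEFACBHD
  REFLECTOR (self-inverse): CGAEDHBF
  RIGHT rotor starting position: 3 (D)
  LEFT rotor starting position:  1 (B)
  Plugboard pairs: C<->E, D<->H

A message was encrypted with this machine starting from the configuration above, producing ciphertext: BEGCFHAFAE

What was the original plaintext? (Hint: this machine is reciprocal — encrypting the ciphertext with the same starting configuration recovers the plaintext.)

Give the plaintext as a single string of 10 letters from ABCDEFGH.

Char 1 ('B'): step: R->4, L=1; B->plug->B->R->F->L->G->refl->B->L'->D->R'->D->plug->H
Char 2 ('E'): step: R->5, L=1; E->plug->C->R->C->L->H->refl->F->L'->H->R'->D->plug->H
Char 3 ('G'): step: R->6, L=1; G->plug->G->R->F->L->G->refl->B->L'->D->R'->H->plug->D
Char 4 ('C'): step: R->7, L=1; C->plug->E->R->B->L->E->refl->D->L'->A->R'->A->plug->A
Char 5 ('F'): step: R->0, L->2 (L advanced); F->plug->F->R->B->L->G->refl->B->L'->F->R'->G->plug->G
Char 6 ('H'): step: R->1, L=2; H->plug->D->R->C->L->A->refl->C->L'->H->R'->C->plug->E
Char 7 ('A'): step: R->2, L=2; A->plug->A->R->E->L->F->refl->H->L'->D->R'->E->plug->C
Char 8 ('F'): step: R->3, L=2; F->plug->F->R->B->L->G->refl->B->L'->F->R'->A->plug->A
Char 9 ('A'): step: R->4, L=2; A->plug->A->R->H->L->C->refl->A->L'->C->R'->G->plug->G
Char 10 ('E'): step: R->5, L=2; E->plug->C->R->C->L->A->refl->C->L'->H->R'->D->plug->H

Answer: HHDAGECAGH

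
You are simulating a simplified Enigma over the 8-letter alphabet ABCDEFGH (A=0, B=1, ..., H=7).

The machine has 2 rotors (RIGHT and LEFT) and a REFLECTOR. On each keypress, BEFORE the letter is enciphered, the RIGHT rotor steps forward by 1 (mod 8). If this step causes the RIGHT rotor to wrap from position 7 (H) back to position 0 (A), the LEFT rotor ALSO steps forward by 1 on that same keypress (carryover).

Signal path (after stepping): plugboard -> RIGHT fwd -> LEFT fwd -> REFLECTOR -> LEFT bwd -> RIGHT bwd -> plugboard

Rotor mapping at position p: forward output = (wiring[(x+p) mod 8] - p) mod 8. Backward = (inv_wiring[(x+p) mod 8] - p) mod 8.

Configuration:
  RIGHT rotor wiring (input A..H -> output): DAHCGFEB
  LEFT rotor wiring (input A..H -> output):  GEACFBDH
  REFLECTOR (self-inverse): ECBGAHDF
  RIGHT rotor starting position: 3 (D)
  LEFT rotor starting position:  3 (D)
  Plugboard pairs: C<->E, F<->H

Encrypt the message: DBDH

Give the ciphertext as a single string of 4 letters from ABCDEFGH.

Char 1 ('D'): step: R->4, L=3; D->plug->D->R->F->L->D->refl->G->L'->C->R'->A->plug->A
Char 2 ('B'): step: R->5, L=3; B->plug->B->R->H->L->F->refl->H->L'->A->R'->A->plug->A
Char 3 ('D'): step: R->6, L=3; D->plug->D->R->C->L->G->refl->D->L'->F->R'->C->plug->E
Char 4 ('H'): step: R->7, L=3; H->plug->F->R->H->L->F->refl->H->L'->A->R'->D->plug->D

Answer: AAED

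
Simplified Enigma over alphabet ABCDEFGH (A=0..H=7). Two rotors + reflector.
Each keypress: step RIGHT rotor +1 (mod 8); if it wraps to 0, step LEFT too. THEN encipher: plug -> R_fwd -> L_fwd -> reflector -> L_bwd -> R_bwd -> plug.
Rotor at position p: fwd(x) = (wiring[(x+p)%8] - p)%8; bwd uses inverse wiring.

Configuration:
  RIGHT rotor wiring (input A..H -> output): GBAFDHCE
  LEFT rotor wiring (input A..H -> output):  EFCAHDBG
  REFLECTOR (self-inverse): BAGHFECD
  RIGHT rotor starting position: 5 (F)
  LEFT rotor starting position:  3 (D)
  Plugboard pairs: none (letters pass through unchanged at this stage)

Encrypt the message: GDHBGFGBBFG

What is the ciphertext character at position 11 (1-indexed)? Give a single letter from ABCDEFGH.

Char 1 ('G'): step: R->6, L=3; G->plug->G->R->F->L->B->refl->A->L'->C->R'->E->plug->E
Char 2 ('D'): step: R->7, L=3; D->plug->D->R->B->L->E->refl->F->L'->A->R'->G->plug->G
Char 3 ('H'): step: R->0, L->4 (L advanced); H->plug->H->R->E->L->A->refl->B->L'->F->R'->D->plug->D
Char 4 ('B'): step: R->1, L=4; B->plug->B->R->H->L->E->refl->F->L'->C->R'->D->plug->D
Char 5 ('G'): step: R->2, L=4; G->plug->G->R->E->L->A->refl->B->L'->F->R'->D->plug->D
Char 6 ('F'): step: R->3, L=4; F->plug->F->R->D->L->C->refl->G->L'->G->R'->G->plug->G
Char 7 ('G'): step: R->4, L=4; G->plug->G->R->E->L->A->refl->B->L'->F->R'->F->plug->F
Char 8 ('B'): step: R->5, L=4; B->plug->B->R->F->L->B->refl->A->L'->E->R'->E->plug->E
Char 9 ('B'): step: R->6, L=4; B->plug->B->R->G->L->G->refl->C->L'->D->R'->D->plug->D
Char 10 ('F'): step: R->7, L=4; F->plug->F->R->E->L->A->refl->B->L'->F->R'->A->plug->A
Char 11 ('G'): step: R->0, L->5 (L advanced); G->plug->G->R->C->L->B->refl->A->L'->E->R'->H->plug->H

H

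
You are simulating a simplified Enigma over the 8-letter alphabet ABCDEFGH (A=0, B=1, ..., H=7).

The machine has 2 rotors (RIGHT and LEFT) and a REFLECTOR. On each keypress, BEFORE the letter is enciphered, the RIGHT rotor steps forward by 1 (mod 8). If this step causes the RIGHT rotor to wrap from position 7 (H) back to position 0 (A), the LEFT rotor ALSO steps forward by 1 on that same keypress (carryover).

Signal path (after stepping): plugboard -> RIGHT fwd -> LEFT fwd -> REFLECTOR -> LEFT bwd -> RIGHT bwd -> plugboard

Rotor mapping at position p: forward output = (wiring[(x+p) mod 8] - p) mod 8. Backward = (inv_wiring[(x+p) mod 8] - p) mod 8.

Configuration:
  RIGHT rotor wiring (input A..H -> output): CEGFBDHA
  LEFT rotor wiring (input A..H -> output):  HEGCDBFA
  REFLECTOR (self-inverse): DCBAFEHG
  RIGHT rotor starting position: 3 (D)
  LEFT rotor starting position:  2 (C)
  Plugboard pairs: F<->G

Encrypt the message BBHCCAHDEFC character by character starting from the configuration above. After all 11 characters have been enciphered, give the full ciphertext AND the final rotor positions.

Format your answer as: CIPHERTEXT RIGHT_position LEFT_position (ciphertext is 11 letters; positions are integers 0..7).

Answer: FEFBGGFECBH 6 3

Derivation:
Char 1 ('B'): step: R->4, L=2; B->plug->B->R->H->L->C->refl->B->L'->C->R'->G->plug->F
Char 2 ('B'): step: R->5, L=2; B->plug->B->R->C->L->B->refl->C->L'->H->R'->E->plug->E
Char 3 ('H'): step: R->6, L=2; H->plug->H->R->F->L->G->refl->H->L'->D->R'->G->plug->F
Char 4 ('C'): step: R->7, L=2; C->plug->C->R->F->L->G->refl->H->L'->D->R'->B->plug->B
Char 5 ('C'): step: R->0, L->3 (L advanced); C->plug->C->R->G->L->B->refl->C->L'->D->R'->F->plug->G
Char 6 ('A'): step: R->1, L=3; A->plug->A->R->D->L->C->refl->B->L'->G->R'->F->plug->G
Char 7 ('H'): step: R->2, L=3; H->plug->H->R->C->L->G->refl->H->L'->A->R'->G->plug->F
Char 8 ('D'): step: R->3, L=3; D->plug->D->R->E->L->F->refl->E->L'->F->R'->E->plug->E
Char 9 ('E'): step: R->4, L=3; E->plug->E->R->G->L->B->refl->C->L'->D->R'->C->plug->C
Char 10 ('F'): step: R->5, L=3; F->plug->G->R->A->L->H->refl->G->L'->C->R'->B->plug->B
Char 11 ('C'): step: R->6, L=3; C->plug->C->R->E->L->F->refl->E->L'->F->R'->H->plug->H
Final: ciphertext=FEFBGGFECBH, RIGHT=6, LEFT=3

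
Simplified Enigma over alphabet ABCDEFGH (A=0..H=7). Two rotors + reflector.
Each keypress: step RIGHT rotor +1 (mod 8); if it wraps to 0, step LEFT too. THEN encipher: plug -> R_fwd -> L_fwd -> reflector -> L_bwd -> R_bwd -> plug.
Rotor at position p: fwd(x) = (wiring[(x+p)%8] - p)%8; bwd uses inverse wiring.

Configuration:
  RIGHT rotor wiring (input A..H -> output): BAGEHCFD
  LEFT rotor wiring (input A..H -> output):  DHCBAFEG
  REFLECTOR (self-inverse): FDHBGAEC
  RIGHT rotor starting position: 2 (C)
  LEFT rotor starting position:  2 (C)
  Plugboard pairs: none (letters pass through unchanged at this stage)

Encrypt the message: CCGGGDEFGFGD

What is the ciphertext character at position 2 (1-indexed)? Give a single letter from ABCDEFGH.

Char 1 ('C'): step: R->3, L=2; C->plug->C->R->H->L->F->refl->A->L'->A->R'->E->plug->E
Char 2 ('C'): step: R->4, L=2; C->plug->C->R->B->L->H->refl->C->L'->E->R'->F->plug->F

F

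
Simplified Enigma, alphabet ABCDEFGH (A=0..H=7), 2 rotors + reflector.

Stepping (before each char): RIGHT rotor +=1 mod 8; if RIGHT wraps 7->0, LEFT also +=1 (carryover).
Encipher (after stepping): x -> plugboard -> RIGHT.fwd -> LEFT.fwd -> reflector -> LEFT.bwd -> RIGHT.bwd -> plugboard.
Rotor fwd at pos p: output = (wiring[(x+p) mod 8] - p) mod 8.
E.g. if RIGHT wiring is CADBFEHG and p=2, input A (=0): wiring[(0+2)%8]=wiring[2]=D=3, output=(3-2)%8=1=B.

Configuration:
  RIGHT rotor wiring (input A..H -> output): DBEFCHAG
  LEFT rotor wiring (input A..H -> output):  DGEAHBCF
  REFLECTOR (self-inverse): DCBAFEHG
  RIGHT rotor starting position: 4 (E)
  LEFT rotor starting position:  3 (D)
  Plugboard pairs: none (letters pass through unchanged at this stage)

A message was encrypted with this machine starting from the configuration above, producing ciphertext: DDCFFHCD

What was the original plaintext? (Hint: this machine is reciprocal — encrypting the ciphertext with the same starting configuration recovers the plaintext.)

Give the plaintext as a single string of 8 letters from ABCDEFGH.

Answer: HAFBDGAC

Derivation:
Char 1 ('D'): step: R->5, L=3; D->plug->D->R->G->L->D->refl->A->L'->F->R'->H->plug->H
Char 2 ('D'): step: R->6, L=3; D->plug->D->R->D->L->H->refl->G->L'->C->R'->A->plug->A
Char 3 ('C'): step: R->7, L=3; C->plug->C->R->C->L->G->refl->H->L'->D->R'->F->plug->F
Char 4 ('F'): step: R->0, L->4 (L advanced); F->plug->F->R->H->L->E->refl->F->L'->B->R'->B->plug->B
Char 5 ('F'): step: R->1, L=4; F->plug->F->R->H->L->E->refl->F->L'->B->R'->D->plug->D
Char 6 ('H'): step: R->2, L=4; H->plug->H->R->H->L->E->refl->F->L'->B->R'->G->plug->G
Char 7 ('C'): step: R->3, L=4; C->plug->C->R->E->L->H->refl->G->L'->C->R'->A->plug->A
Char 8 ('D'): step: R->4, L=4; D->plug->D->R->C->L->G->refl->H->L'->E->R'->C->plug->C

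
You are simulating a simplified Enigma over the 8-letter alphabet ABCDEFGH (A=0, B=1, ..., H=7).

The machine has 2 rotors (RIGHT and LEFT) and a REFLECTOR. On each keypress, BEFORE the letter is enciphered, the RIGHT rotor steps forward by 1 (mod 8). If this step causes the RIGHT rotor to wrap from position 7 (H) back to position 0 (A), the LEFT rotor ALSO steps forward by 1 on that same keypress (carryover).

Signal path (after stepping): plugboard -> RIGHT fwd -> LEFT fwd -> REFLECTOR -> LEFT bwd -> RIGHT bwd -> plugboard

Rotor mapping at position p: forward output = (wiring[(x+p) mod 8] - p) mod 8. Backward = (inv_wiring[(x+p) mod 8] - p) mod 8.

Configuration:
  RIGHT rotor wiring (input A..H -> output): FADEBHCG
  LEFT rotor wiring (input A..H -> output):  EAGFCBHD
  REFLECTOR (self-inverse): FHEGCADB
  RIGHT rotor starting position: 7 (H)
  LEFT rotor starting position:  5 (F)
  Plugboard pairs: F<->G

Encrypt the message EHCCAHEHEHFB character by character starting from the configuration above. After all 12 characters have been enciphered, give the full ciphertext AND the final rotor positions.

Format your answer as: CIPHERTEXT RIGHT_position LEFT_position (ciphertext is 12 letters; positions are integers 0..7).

Answer: DGBAHCBBGFBH 3 7

Derivation:
Char 1 ('E'): step: R->0, L->6 (L advanced); E->plug->E->R->B->L->F->refl->A->L'->E->R'->D->plug->D
Char 2 ('H'): step: R->1, L=6; H->plug->H->R->E->L->A->refl->F->L'->B->R'->F->plug->G
Char 3 ('C'): step: R->2, L=6; C->plug->C->R->H->L->D->refl->G->L'->C->R'->B->plug->B
Char 4 ('C'): step: R->3, L=6; C->plug->C->R->E->L->A->refl->F->L'->B->R'->A->plug->A
Char 5 ('A'): step: R->4, L=6; A->plug->A->R->F->L->H->refl->B->L'->A->R'->H->plug->H
Char 6 ('H'): step: R->5, L=6; H->plug->H->R->E->L->A->refl->F->L'->B->R'->C->plug->C
Char 7 ('E'): step: R->6, L=6; E->plug->E->R->F->L->H->refl->B->L'->A->R'->B->plug->B
Char 8 ('H'): step: R->7, L=6; H->plug->H->R->D->L->C->refl->E->L'->G->R'->B->plug->B
Char 9 ('E'): step: R->0, L->7 (L advanced); E->plug->E->R->B->L->F->refl->A->L'->H->R'->F->plug->G
Char 10 ('H'): step: R->1, L=7; H->plug->H->R->E->L->G->refl->D->L'->F->R'->G->plug->F
Char 11 ('F'): step: R->2, L=7; F->plug->G->R->D->L->H->refl->B->L'->C->R'->B->plug->B
Char 12 ('B'): step: R->3, L=7; B->plug->B->R->G->L->C->refl->E->L'->A->R'->H->plug->H
Final: ciphertext=DGBAHCBBGFBH, RIGHT=3, LEFT=7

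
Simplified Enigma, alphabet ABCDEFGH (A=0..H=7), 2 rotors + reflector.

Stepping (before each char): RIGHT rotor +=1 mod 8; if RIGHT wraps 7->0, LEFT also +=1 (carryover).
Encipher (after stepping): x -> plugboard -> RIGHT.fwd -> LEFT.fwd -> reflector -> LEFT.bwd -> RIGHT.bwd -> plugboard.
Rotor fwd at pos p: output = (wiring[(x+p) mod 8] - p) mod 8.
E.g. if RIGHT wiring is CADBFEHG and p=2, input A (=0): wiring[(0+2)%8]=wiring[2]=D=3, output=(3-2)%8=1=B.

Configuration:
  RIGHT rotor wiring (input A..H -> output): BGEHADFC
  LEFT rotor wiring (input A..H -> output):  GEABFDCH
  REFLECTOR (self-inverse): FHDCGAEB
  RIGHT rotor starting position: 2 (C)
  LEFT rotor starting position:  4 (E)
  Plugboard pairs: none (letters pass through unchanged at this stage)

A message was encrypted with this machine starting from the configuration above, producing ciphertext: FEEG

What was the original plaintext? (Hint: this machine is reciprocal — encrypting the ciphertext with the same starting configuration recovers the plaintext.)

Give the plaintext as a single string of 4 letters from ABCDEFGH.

Answer: DBBE

Derivation:
Char 1 ('F'): step: R->3, L=4; F->plug->F->R->G->L->E->refl->G->L'->C->R'->D->plug->D
Char 2 ('E'): step: R->4, L=4; E->plug->E->R->F->L->A->refl->F->L'->H->R'->B->plug->B
Char 3 ('E'): step: R->5, L=4; E->plug->E->R->B->L->H->refl->B->L'->A->R'->B->plug->B
Char 4 ('G'): step: R->6, L=4; G->plug->G->R->C->L->G->refl->E->L'->G->R'->E->plug->E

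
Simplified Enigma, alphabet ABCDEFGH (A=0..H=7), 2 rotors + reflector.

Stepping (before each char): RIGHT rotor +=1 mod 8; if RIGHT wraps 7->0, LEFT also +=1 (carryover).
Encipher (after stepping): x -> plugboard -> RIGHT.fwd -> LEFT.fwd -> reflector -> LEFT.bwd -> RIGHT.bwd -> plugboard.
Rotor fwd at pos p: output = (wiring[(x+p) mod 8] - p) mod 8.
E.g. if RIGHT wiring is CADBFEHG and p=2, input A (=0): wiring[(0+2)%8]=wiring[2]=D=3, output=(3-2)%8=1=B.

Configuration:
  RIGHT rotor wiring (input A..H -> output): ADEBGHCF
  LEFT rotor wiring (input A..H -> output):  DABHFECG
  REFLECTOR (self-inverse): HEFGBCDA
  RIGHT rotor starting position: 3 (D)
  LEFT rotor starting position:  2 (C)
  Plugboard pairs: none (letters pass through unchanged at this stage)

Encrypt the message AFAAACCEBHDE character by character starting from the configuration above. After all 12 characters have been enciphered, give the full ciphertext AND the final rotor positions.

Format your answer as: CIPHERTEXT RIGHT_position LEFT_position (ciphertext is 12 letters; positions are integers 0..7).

Answer: FAGDGABGHEFG 7 3

Derivation:
Char 1 ('A'): step: R->4, L=2; A->plug->A->R->C->L->D->refl->G->L'->H->R'->F->plug->F
Char 2 ('F'): step: R->5, L=2; F->plug->F->R->H->L->G->refl->D->L'->C->R'->A->plug->A
Char 3 ('A'): step: R->6, L=2; A->plug->A->R->E->L->A->refl->H->L'->A->R'->G->plug->G
Char 4 ('A'): step: R->7, L=2; A->plug->A->R->G->L->B->refl->E->L'->F->R'->D->plug->D
Char 5 ('A'): step: R->0, L->3 (L advanced); A->plug->A->R->A->L->E->refl->B->L'->C->R'->G->plug->G
Char 6 ('C'): step: R->1, L=3; C->plug->C->R->A->L->E->refl->B->L'->C->R'->A->plug->A
Char 7 ('C'): step: R->2, L=3; C->plug->C->R->E->L->D->refl->G->L'->H->R'->B->plug->B
Char 8 ('E'): step: R->3, L=3; E->plug->E->R->C->L->B->refl->E->L'->A->R'->G->plug->G
Char 9 ('B'): step: R->4, L=3; B->plug->B->R->D->L->H->refl->A->L'->F->R'->H->plug->H
Char 10 ('H'): step: R->5, L=3; H->plug->H->R->B->L->C->refl->F->L'->G->R'->E->plug->E
Char 11 ('D'): step: R->6, L=3; D->plug->D->R->F->L->A->refl->H->L'->D->R'->F->plug->F
Char 12 ('E'): step: R->7, L=3; E->plug->E->R->C->L->B->refl->E->L'->A->R'->G->plug->G
Final: ciphertext=FAGDGABGHEFG, RIGHT=7, LEFT=3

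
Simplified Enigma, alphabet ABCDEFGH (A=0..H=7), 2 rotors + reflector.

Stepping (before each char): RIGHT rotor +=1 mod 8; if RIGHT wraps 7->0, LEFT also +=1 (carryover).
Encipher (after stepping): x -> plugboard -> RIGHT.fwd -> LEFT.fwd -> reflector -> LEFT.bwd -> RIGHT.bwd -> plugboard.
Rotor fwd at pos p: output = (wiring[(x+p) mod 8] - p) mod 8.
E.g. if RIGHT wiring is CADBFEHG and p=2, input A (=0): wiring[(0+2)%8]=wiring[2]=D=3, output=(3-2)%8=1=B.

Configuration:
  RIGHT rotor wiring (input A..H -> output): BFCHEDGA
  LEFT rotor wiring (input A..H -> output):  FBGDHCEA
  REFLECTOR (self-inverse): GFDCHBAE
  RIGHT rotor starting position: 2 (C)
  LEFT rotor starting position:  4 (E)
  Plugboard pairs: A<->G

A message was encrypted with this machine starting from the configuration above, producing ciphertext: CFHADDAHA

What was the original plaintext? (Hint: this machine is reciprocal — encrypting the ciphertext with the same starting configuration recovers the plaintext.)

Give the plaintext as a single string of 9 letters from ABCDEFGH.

Char 1 ('C'): step: R->3, L=4; C->plug->C->R->A->L->D->refl->C->L'->G->R'->F->plug->F
Char 2 ('F'): step: R->4, L=4; F->plug->F->R->B->L->G->refl->A->L'->C->R'->C->plug->C
Char 3 ('H'): step: R->5, L=4; H->plug->H->R->H->L->H->refl->E->L'->D->R'->C->plug->C
Char 4 ('A'): step: R->6, L=4; A->plug->G->R->G->L->C->refl->D->L'->A->R'->A->plug->G
Char 5 ('D'): step: R->7, L=4; D->plug->D->R->D->L->E->refl->H->L'->H->R'->H->plug->H
Char 6 ('D'): step: R->0, L->5 (L advanced); D->plug->D->R->H->L->C->refl->D->L'->C->R'->C->plug->C
Char 7 ('A'): step: R->1, L=5; A->plug->G->R->H->L->C->refl->D->L'->C->R'->E->plug->E
Char 8 ('H'): step: R->2, L=5; H->plug->H->R->D->L->A->refl->G->L'->G->R'->F->plug->F
Char 9 ('A'): step: R->3, L=5; A->plug->G->R->C->L->D->refl->C->L'->H->R'->H->plug->H

Answer: FCCGHCEFH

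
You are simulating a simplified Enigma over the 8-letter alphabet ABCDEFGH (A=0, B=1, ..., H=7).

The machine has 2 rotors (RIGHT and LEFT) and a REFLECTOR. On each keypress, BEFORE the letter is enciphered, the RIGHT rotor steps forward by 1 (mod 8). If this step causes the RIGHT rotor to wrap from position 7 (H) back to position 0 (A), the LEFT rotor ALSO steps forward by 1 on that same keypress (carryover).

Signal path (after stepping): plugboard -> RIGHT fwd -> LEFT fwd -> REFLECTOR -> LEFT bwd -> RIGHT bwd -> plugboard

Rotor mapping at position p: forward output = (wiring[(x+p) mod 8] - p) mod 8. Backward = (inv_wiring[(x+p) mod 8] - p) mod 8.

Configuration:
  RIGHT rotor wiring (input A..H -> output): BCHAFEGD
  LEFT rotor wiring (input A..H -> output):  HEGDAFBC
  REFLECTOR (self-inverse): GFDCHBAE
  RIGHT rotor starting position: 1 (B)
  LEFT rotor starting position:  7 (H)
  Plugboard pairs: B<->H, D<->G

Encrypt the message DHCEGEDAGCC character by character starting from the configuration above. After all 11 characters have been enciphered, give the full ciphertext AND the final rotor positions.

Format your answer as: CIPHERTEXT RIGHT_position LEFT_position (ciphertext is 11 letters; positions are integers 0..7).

Char 1 ('D'): step: R->2, L=7; D->plug->G->R->H->L->C->refl->D->L'->A->R'->H->plug->B
Char 2 ('H'): step: R->3, L=7; H->plug->B->R->C->L->F->refl->B->L'->F->R'->A->plug->A
Char 3 ('C'): step: R->4, L=7; C->plug->C->R->C->L->F->refl->B->L'->F->R'->E->plug->E
Char 4 ('E'): step: R->5, L=7; E->plug->E->R->F->L->B->refl->F->L'->C->R'->F->plug->F
Char 5 ('G'): step: R->6, L=7; G->plug->D->R->E->L->E->refl->H->L'->D->R'->C->plug->C
Char 6 ('E'): step: R->7, L=7; E->plug->E->R->B->L->A->refl->G->L'->G->R'->F->plug->F
Char 7 ('D'): step: R->0, L->0 (L advanced); D->plug->G->R->G->L->B->refl->F->L'->F->R'->E->plug->E
Char 8 ('A'): step: R->1, L=0; A->plug->A->R->B->L->E->refl->H->L'->A->R'->H->plug->B
Char 9 ('G'): step: R->2, L=0; G->plug->D->R->C->L->G->refl->A->L'->E->R'->E->plug->E
Char 10 ('C'): step: R->3, L=0; C->plug->C->R->B->L->E->refl->H->L'->A->R'->E->plug->E
Char 11 ('C'): step: R->4, L=0; C->plug->C->R->C->L->G->refl->A->L'->E->R'->H->plug->B
Final: ciphertext=BAEFCFEBEEB, RIGHT=4, LEFT=0

Answer: BAEFCFEBEEB 4 0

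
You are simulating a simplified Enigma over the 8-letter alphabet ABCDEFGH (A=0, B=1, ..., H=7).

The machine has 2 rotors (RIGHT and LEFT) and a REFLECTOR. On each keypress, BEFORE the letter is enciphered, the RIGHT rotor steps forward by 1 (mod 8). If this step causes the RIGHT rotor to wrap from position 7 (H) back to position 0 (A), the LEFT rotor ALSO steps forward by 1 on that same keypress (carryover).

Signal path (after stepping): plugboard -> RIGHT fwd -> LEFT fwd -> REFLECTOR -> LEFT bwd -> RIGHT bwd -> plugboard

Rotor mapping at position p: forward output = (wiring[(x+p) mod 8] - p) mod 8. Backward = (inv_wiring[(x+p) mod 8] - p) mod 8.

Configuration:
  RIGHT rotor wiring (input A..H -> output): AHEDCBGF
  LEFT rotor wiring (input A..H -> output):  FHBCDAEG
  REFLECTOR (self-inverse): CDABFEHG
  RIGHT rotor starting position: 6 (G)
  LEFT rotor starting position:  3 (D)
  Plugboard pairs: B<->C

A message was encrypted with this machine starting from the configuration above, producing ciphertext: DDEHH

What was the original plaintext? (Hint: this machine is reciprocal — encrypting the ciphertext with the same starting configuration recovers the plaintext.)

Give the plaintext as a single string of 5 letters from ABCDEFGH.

Answer: CEHEB

Derivation:
Char 1 ('D'): step: R->7, L=3; D->plug->D->R->F->L->C->refl->A->L'->B->R'->B->plug->C
Char 2 ('D'): step: R->0, L->4 (L advanced); D->plug->D->R->D->L->C->refl->A->L'->C->R'->E->plug->E
Char 3 ('E'): step: R->1, L=4; E->plug->E->R->A->L->H->refl->G->L'->H->R'->H->plug->H
Char 4 ('H'): step: R->2, L=4; H->plug->H->R->F->L->D->refl->B->L'->E->R'->E->plug->E
Char 5 ('H'): step: R->3, L=4; H->plug->H->R->B->L->E->refl->F->L'->G->R'->C->plug->B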